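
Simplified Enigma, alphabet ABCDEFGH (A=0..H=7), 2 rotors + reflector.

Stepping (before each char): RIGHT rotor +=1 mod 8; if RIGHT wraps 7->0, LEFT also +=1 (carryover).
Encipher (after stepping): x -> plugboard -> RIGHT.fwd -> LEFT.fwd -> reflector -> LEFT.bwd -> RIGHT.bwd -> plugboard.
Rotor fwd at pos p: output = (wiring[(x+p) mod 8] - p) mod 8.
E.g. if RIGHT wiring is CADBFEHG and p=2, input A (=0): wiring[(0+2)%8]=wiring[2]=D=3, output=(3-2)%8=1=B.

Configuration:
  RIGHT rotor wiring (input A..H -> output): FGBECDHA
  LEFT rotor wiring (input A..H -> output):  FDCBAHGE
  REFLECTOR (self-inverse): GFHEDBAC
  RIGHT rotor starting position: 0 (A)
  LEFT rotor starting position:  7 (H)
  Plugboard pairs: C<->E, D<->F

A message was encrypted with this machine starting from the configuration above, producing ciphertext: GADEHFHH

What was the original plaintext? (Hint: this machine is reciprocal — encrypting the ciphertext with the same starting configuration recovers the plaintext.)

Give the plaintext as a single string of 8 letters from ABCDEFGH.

Char 1 ('G'): step: R->1, L=7; G->plug->G->R->H->L->H->refl->C->L'->E->R'->H->plug->H
Char 2 ('A'): step: R->2, L=7; A->plug->A->R->H->L->H->refl->C->L'->E->R'->H->plug->H
Char 3 ('D'): step: R->3, L=7; D->plug->F->R->C->L->E->refl->D->L'->D->R'->G->plug->G
Char 4 ('E'): step: R->4, L=7; E->plug->C->R->D->L->D->refl->E->L'->C->R'->F->plug->D
Char 5 ('H'): step: R->5, L=7; H->plug->H->R->F->L->B->refl->F->L'->A->R'->D->plug->F
Char 6 ('F'): step: R->6, L=7; F->plug->D->R->A->L->F->refl->B->L'->F->R'->H->plug->H
Char 7 ('H'): step: R->7, L=7; H->plug->H->R->A->L->F->refl->B->L'->F->R'->E->plug->C
Char 8 ('H'): step: R->0, L->0 (L advanced); H->plug->H->R->A->L->F->refl->B->L'->D->R'->F->plug->D

Answer: HHGDFHCD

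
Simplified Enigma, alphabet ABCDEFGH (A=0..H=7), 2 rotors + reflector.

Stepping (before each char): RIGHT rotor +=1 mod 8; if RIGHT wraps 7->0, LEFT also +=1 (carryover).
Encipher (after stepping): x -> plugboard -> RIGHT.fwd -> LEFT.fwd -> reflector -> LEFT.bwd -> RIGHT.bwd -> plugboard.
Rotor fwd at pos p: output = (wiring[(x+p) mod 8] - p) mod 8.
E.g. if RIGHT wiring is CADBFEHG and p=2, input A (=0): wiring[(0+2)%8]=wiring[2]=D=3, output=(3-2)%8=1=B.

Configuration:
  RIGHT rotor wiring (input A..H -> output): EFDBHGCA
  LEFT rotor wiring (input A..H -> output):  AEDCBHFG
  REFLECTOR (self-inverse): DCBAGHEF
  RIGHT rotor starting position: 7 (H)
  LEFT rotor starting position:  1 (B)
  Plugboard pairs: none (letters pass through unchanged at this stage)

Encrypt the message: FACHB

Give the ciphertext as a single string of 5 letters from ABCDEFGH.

Char 1 ('F'): step: R->0, L->2 (L advanced); F->plug->F->R->G->L->G->refl->E->L'->F->R'->B->plug->B
Char 2 ('A'): step: R->1, L=2; A->plug->A->R->E->L->D->refl->A->L'->B->R'->F->plug->F
Char 3 ('C'): step: R->2, L=2; C->plug->C->R->F->L->E->refl->G->L'->G->R'->F->plug->F
Char 4 ('H'): step: R->3, L=2; H->plug->H->R->A->L->B->refl->C->L'->H->R'->D->plug->D
Char 5 ('B'): step: R->4, L=2; B->plug->B->R->C->L->H->refl->F->L'->D->R'->A->plug->A

Answer: BFFDA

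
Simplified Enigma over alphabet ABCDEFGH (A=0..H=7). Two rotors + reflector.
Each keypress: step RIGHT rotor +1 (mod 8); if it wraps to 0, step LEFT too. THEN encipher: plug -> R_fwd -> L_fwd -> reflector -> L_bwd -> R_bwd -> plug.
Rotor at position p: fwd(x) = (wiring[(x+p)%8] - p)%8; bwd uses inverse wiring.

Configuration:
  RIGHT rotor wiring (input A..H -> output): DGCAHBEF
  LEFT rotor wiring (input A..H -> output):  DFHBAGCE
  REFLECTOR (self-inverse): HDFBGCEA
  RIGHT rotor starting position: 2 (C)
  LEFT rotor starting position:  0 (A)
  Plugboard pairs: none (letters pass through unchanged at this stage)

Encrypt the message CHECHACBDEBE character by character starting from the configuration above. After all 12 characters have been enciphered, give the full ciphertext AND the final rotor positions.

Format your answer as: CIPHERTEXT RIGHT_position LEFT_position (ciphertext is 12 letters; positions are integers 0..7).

Answer: DFDBCCGCFHAB 6 1

Derivation:
Char 1 ('C'): step: R->3, L=0; C->plug->C->R->G->L->C->refl->F->L'->B->R'->D->plug->D
Char 2 ('H'): step: R->4, L=0; H->plug->H->R->E->L->A->refl->H->L'->C->R'->F->plug->F
Char 3 ('E'): step: R->5, L=0; E->plug->E->R->B->L->F->refl->C->L'->G->R'->D->plug->D
Char 4 ('C'): step: R->6, L=0; C->plug->C->R->F->L->G->refl->E->L'->H->R'->B->plug->B
Char 5 ('H'): step: R->7, L=0; H->plug->H->R->F->L->G->refl->E->L'->H->R'->C->plug->C
Char 6 ('A'): step: R->0, L->1 (L advanced); A->plug->A->R->D->L->H->refl->A->L'->C->R'->C->plug->C
Char 7 ('C'): step: R->1, L=1; C->plug->C->R->H->L->C->refl->F->L'->E->R'->G->plug->G
Char 8 ('B'): step: R->2, L=1; B->plug->B->R->G->L->D->refl->B->L'->F->R'->C->plug->C
Char 9 ('D'): step: R->3, L=1; D->plug->D->R->B->L->G->refl->E->L'->A->R'->F->plug->F
Char 10 ('E'): step: R->4, L=1; E->plug->E->R->H->L->C->refl->F->L'->E->R'->H->plug->H
Char 11 ('B'): step: R->5, L=1; B->plug->B->R->H->L->C->refl->F->L'->E->R'->A->plug->A
Char 12 ('E'): step: R->6, L=1; E->plug->E->R->E->L->F->refl->C->L'->H->R'->B->plug->B
Final: ciphertext=DFDBCCGCFHAB, RIGHT=6, LEFT=1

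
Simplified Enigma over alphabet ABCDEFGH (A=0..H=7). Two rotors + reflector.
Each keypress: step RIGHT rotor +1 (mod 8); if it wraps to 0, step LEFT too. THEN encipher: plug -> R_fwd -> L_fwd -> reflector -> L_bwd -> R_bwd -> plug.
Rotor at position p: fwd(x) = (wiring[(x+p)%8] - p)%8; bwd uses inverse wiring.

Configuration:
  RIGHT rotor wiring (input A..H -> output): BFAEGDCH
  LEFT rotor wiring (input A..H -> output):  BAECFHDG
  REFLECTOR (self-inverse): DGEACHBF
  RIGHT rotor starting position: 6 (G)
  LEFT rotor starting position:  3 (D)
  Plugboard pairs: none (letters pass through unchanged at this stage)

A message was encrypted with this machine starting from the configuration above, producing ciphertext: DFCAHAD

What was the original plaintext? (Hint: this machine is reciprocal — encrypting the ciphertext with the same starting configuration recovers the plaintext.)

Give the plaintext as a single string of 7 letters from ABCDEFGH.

Char 1 ('D'): step: R->7, L=3; D->plug->D->R->B->L->C->refl->E->L'->C->R'->B->plug->B
Char 2 ('F'): step: R->0, L->4 (L advanced); F->plug->F->R->D->L->C->refl->E->L'->F->R'->B->plug->B
Char 3 ('C'): step: R->1, L=4; C->plug->C->R->D->L->C->refl->E->L'->F->R'->D->plug->D
Char 4 ('A'): step: R->2, L=4; A->plug->A->R->G->L->A->refl->D->L'->B->R'->D->plug->D
Char 5 ('H'): step: R->3, L=4; H->plug->H->R->F->L->E->refl->C->L'->D->R'->B->plug->B
Char 6 ('A'): step: R->4, L=4; A->plug->A->R->C->L->H->refl->F->L'->E->R'->G->plug->G
Char 7 ('D'): step: R->5, L=4; D->plug->D->R->E->L->F->refl->H->L'->C->R'->C->plug->C

Answer: BBDDBGC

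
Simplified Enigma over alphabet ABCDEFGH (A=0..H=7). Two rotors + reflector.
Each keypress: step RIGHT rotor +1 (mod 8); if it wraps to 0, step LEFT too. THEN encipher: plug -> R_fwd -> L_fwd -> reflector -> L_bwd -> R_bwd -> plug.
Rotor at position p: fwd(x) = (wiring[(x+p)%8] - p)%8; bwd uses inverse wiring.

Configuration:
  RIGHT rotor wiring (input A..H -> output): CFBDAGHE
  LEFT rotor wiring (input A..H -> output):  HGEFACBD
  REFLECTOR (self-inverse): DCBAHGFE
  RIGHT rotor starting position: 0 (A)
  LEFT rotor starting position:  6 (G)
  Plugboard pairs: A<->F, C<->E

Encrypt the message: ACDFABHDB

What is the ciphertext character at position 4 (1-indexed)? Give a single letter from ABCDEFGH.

Char 1 ('A'): step: R->1, L=6; A->plug->F->R->G->L->C->refl->B->L'->C->R'->C->plug->E
Char 2 ('C'): step: R->2, L=6; C->plug->E->R->F->L->H->refl->E->L'->H->R'->A->plug->F
Char 3 ('D'): step: R->3, L=6; D->plug->D->R->E->L->G->refl->F->L'->B->R'->E->plug->C
Char 4 ('F'): step: R->4, L=6; F->plug->A->R->E->L->G->refl->F->L'->B->R'->F->plug->A

A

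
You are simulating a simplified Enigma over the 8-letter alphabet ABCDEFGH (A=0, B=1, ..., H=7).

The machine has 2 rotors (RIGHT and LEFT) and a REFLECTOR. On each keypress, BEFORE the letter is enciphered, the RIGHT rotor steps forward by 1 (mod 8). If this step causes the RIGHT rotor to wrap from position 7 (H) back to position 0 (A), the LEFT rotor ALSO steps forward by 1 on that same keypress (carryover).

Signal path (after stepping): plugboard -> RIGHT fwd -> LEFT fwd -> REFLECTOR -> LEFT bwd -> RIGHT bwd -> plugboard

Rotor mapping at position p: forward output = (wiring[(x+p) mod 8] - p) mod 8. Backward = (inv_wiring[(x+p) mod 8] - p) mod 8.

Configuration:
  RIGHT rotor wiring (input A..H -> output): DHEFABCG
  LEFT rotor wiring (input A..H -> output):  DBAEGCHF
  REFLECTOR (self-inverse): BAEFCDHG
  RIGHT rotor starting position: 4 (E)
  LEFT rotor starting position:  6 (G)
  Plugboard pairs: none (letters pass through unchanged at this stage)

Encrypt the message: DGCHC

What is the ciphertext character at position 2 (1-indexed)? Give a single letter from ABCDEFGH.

Char 1 ('D'): step: R->5, L=6; D->plug->D->R->G->L->A->refl->B->L'->A->R'->G->plug->G
Char 2 ('G'): step: R->6, L=6; G->plug->G->R->C->L->F->refl->D->L'->D->R'->H->plug->H

H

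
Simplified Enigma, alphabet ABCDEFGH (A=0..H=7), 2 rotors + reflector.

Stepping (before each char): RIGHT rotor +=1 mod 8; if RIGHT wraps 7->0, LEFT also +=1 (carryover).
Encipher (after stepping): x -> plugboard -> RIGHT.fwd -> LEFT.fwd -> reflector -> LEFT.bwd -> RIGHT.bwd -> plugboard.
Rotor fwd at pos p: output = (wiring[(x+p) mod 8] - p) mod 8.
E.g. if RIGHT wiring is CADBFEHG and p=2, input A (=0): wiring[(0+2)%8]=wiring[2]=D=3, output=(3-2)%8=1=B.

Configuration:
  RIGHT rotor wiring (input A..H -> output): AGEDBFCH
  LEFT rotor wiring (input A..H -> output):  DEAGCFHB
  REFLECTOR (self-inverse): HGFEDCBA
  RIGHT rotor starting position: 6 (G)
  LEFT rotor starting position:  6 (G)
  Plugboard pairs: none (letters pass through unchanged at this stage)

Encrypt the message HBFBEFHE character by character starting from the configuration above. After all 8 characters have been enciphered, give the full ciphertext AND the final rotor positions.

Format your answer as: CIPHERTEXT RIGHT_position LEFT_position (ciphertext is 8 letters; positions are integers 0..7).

Answer: ADAFDGFG 6 7

Derivation:
Char 1 ('H'): step: R->7, L=6; H->plug->H->R->D->L->G->refl->B->L'->A->R'->A->plug->A
Char 2 ('B'): step: R->0, L->7 (L advanced); B->plug->B->R->G->L->G->refl->B->L'->D->R'->D->plug->D
Char 3 ('F'): step: R->1, L=7; F->plug->F->R->B->L->E->refl->D->L'->F->R'->A->plug->A
Char 4 ('B'): step: R->2, L=7; B->plug->B->R->B->L->E->refl->D->L'->F->R'->F->plug->F
Char 5 ('E'): step: R->3, L=7; E->plug->E->R->E->L->H->refl->A->L'->H->R'->D->plug->D
Char 6 ('F'): step: R->4, L=7; F->plug->F->R->C->L->F->refl->C->L'->A->R'->G->plug->G
Char 7 ('H'): step: R->5, L=7; H->plug->H->R->E->L->H->refl->A->L'->H->R'->F->plug->F
Char 8 ('E'): step: R->6, L=7; E->plug->E->R->G->L->G->refl->B->L'->D->R'->G->plug->G
Final: ciphertext=ADAFDGFG, RIGHT=6, LEFT=7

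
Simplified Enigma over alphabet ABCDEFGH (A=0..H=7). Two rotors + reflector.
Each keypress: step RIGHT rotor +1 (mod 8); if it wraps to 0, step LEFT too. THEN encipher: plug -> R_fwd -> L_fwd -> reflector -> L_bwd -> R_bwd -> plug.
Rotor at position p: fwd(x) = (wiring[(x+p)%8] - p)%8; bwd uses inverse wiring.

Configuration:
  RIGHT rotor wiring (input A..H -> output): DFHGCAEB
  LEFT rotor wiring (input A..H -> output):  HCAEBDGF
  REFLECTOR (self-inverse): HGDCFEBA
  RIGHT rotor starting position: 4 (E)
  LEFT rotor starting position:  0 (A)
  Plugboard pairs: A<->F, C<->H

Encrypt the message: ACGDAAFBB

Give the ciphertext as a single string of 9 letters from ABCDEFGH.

Char 1 ('A'): step: R->5, L=0; A->plug->F->R->C->L->A->refl->H->L'->A->R'->E->plug->E
Char 2 ('C'): step: R->6, L=0; C->plug->H->R->C->L->A->refl->H->L'->A->R'->F->plug->A
Char 3 ('G'): step: R->7, L=0; G->plug->G->R->B->L->C->refl->D->L'->F->R'->H->plug->C
Char 4 ('D'): step: R->0, L->1 (L advanced); D->plug->D->R->G->L->E->refl->F->L'->F->R'->B->plug->B
Char 5 ('A'): step: R->1, L=1; A->plug->F->R->D->L->A->refl->H->L'->B->R'->D->plug->D
Char 6 ('A'): step: R->2, L=1; A->plug->F->R->H->L->G->refl->B->L'->A->R'->C->plug->H
Char 7 ('F'): step: R->3, L=1; F->plug->A->R->D->L->A->refl->H->L'->B->R'->D->plug->D
Char 8 ('B'): step: R->4, L=1; B->plug->B->R->E->L->C->refl->D->L'->C->R'->H->plug->C
Char 9 ('B'): step: R->5, L=1; B->plug->B->R->H->L->G->refl->B->L'->A->R'->E->plug->E

Answer: EACBDHDCE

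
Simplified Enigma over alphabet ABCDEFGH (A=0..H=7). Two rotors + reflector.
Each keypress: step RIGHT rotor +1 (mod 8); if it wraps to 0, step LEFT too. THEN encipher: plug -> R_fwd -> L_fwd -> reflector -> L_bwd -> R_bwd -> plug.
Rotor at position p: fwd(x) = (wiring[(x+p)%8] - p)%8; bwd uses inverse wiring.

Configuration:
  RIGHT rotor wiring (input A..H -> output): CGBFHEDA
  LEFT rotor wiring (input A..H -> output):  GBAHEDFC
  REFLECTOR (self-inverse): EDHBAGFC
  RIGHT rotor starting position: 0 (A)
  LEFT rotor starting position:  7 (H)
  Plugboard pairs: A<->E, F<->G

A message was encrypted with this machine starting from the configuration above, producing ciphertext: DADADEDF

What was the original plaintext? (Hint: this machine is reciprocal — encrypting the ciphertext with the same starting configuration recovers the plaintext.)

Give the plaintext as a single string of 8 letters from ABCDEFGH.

Answer: CDFDEGEA

Derivation:
Char 1 ('D'): step: R->1, L=7; D->plug->D->R->G->L->E->refl->A->L'->E->R'->C->plug->C
Char 2 ('A'): step: R->2, L=7; A->plug->E->R->B->L->H->refl->C->L'->C->R'->D->plug->D
Char 3 ('D'): step: R->3, L=7; D->plug->D->R->A->L->D->refl->B->L'->D->R'->G->plug->F
Char 4 ('A'): step: R->4, L=7; A->plug->E->R->G->L->E->refl->A->L'->E->R'->D->plug->D
Char 5 ('D'): step: R->5, L=7; D->plug->D->R->F->L->F->refl->G->L'->H->R'->A->plug->E
Char 6 ('E'): step: R->6, L=7; E->plug->A->R->F->L->F->refl->G->L'->H->R'->F->plug->G
Char 7 ('D'): step: R->7, L=7; D->plug->D->R->C->L->C->refl->H->L'->B->R'->A->plug->E
Char 8 ('F'): step: R->0, L->0 (L advanced); F->plug->G->R->D->L->H->refl->C->L'->H->R'->E->plug->A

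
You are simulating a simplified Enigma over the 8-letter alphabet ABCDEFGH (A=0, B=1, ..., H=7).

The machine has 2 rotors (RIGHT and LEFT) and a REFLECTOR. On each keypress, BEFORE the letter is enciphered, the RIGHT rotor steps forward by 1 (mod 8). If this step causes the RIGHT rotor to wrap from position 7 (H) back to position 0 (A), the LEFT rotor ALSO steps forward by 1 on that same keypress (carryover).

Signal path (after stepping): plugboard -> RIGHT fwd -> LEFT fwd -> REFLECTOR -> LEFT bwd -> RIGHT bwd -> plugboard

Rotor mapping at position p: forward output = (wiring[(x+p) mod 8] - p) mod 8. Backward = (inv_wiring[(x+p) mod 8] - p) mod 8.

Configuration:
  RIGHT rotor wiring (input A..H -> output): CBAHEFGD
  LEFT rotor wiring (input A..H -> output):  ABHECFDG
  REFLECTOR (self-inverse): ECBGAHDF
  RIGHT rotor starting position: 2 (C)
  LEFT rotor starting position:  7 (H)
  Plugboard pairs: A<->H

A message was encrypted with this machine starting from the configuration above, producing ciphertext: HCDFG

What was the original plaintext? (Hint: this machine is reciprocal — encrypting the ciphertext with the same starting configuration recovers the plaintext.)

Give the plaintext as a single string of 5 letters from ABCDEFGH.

Answer: EBCEF

Derivation:
Char 1 ('H'): step: R->3, L=7; H->plug->A->R->E->L->F->refl->H->L'->A->R'->E->plug->E
Char 2 ('C'): step: R->4, L=7; C->plug->C->R->C->L->C->refl->B->L'->B->R'->B->plug->B
Char 3 ('D'): step: R->5, L=7; D->plug->D->R->F->L->D->refl->G->L'->G->R'->C->plug->C
Char 4 ('F'): step: R->6, L=7; F->plug->F->R->B->L->B->refl->C->L'->C->R'->E->plug->E
Char 5 ('G'): step: R->7, L=7; G->plug->G->R->G->L->G->refl->D->L'->F->R'->F->plug->F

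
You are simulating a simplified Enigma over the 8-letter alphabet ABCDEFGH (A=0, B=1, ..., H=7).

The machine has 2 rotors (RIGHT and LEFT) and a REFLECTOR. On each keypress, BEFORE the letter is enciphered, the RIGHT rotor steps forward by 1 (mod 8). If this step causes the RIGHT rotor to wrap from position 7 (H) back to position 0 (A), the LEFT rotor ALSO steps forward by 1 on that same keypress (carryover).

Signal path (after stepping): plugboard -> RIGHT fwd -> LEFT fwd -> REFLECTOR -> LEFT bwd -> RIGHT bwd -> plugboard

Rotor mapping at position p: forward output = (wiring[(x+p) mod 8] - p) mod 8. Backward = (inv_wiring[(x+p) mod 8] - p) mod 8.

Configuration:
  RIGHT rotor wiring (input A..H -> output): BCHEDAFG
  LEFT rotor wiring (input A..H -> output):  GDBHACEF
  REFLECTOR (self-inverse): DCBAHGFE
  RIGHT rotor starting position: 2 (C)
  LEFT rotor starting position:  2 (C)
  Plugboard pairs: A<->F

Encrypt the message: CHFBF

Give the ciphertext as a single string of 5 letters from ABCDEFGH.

Char 1 ('C'): step: R->3, L=2; C->plug->C->R->F->L->D->refl->A->L'->D->R'->E->plug->E
Char 2 ('H'): step: R->4, L=2; H->plug->H->R->A->L->H->refl->E->L'->G->R'->F->plug->A
Char 3 ('F'): step: R->5, L=2; F->plug->A->R->D->L->A->refl->D->L'->F->R'->E->plug->E
Char 4 ('B'): step: R->6, L=2; B->plug->B->R->A->L->H->refl->E->L'->G->R'->F->plug->A
Char 5 ('F'): step: R->7, L=2; F->plug->A->R->H->L->B->refl->C->L'->E->R'->F->plug->A

Answer: EAEAA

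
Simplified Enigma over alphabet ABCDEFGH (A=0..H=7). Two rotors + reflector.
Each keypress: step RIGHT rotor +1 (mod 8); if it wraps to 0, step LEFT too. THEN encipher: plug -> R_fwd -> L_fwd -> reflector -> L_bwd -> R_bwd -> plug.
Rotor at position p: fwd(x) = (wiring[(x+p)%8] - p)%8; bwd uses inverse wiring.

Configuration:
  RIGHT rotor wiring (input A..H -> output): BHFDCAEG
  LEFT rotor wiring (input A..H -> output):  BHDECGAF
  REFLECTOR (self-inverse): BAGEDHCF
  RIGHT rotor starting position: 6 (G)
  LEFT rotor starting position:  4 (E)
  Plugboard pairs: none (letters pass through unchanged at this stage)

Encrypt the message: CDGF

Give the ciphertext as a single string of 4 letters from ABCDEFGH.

Char 1 ('C'): step: R->7, L=4; C->plug->C->R->A->L->G->refl->C->L'->B->R'->G->plug->G
Char 2 ('D'): step: R->0, L->5 (L advanced); D->plug->D->R->D->L->E->refl->D->L'->B->R'->A->plug->A
Char 3 ('G'): step: R->1, L=5; G->plug->G->R->F->L->G->refl->C->L'->E->R'->B->plug->B
Char 4 ('F'): step: R->2, L=5; F->plug->F->R->E->L->C->refl->G->L'->F->R'->H->plug->H

Answer: GABH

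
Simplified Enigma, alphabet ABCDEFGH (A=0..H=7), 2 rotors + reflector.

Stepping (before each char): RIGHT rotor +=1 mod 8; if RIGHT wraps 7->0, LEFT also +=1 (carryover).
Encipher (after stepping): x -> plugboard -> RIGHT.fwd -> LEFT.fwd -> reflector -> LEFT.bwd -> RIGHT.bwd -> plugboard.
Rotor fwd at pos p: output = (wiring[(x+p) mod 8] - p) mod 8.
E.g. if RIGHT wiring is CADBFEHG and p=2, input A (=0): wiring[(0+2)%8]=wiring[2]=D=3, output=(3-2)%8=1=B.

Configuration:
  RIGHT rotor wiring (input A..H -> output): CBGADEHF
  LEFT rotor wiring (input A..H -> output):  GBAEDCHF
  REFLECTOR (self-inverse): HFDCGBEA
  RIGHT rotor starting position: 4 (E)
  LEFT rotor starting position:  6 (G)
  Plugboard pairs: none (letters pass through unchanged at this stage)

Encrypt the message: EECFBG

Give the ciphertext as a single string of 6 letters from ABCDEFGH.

Char 1 ('E'): step: R->5, L=6; E->plug->E->R->E->L->C->refl->D->L'->D->R'->G->plug->G
Char 2 ('E'): step: R->6, L=6; E->plug->E->R->A->L->B->refl->F->L'->G->R'->H->plug->H
Char 3 ('C'): step: R->7, L=6; C->plug->C->R->C->L->A->refl->H->L'->B->R'->E->plug->E
Char 4 ('F'): step: R->0, L->7 (L advanced); F->plug->F->R->E->L->F->refl->B->L'->D->R'->E->plug->E
Char 5 ('B'): step: R->1, L=7; B->plug->B->R->F->L->E->refl->G->L'->A->R'->A->plug->A
Char 6 ('G'): step: R->2, L=7; G->plug->G->R->A->L->G->refl->E->L'->F->R'->E->plug->E

Answer: GHEEAE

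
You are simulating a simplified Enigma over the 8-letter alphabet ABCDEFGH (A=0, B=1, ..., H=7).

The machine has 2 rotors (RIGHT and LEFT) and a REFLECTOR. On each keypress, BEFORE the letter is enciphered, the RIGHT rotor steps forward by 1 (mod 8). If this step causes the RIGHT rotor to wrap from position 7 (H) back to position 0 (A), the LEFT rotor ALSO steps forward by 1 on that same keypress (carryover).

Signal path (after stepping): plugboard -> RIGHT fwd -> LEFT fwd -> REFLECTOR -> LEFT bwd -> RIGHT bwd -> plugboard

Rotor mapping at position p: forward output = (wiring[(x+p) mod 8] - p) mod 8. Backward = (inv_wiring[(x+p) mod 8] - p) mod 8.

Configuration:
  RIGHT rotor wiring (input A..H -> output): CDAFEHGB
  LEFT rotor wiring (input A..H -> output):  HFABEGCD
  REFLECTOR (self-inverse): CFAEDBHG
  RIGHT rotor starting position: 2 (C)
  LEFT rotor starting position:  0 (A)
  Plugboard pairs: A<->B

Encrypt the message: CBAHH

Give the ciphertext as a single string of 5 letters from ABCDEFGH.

Char 1 ('C'): step: R->3, L=0; C->plug->C->R->E->L->E->refl->D->L'->H->R'->F->plug->F
Char 2 ('B'): step: R->4, L=0; B->plug->A->R->A->L->H->refl->G->L'->F->R'->D->plug->D
Char 3 ('A'): step: R->5, L=0; A->plug->B->R->B->L->F->refl->B->L'->D->R'->F->plug->F
Char 4 ('H'): step: R->6, L=0; H->plug->H->R->B->L->F->refl->B->L'->D->R'->B->plug->A
Char 5 ('H'): step: R->7, L=0; H->plug->H->R->H->L->D->refl->E->L'->E->R'->C->plug->C

Answer: FDFAC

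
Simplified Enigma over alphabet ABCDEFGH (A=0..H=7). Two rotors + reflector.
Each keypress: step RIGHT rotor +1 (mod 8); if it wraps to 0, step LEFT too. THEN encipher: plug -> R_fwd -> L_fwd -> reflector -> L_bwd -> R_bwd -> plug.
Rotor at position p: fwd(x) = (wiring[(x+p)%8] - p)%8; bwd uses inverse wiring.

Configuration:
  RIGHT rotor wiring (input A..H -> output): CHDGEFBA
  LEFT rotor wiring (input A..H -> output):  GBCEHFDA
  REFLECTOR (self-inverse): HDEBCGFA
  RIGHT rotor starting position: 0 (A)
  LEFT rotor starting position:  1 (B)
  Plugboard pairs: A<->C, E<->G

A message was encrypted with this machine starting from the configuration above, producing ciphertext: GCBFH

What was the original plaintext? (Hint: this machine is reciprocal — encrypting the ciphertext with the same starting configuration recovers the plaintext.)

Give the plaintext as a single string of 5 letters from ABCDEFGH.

Answer: AAAEA

Derivation:
Char 1 ('G'): step: R->1, L=1; G->plug->E->R->E->L->E->refl->C->L'->F->R'->C->plug->A
Char 2 ('C'): step: R->2, L=1; C->plug->A->R->B->L->B->refl->D->L'->C->R'->C->plug->A
Char 3 ('B'): step: R->3, L=1; B->plug->B->R->B->L->B->refl->D->L'->C->R'->C->plug->A
Char 4 ('F'): step: R->4, L=1; F->plug->F->R->D->L->G->refl->F->L'->H->R'->G->plug->E
Char 5 ('H'): step: R->5, L=1; H->plug->H->R->H->L->F->refl->G->L'->D->R'->C->plug->A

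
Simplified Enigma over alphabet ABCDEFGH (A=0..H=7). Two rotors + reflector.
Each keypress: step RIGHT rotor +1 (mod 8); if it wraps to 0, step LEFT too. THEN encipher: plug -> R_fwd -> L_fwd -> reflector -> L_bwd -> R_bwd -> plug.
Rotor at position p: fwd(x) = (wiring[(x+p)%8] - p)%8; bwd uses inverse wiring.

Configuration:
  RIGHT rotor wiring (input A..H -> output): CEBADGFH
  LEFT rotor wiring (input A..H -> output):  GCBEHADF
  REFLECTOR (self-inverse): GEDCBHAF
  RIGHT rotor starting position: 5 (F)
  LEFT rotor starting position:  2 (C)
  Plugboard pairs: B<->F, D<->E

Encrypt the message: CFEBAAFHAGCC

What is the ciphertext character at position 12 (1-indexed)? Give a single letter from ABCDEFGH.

Char 1 ('C'): step: R->6, L=2; C->plug->C->R->E->L->B->refl->E->L'->G->R'->D->plug->E
Char 2 ('F'): step: R->7, L=2; F->plug->B->R->D->L->G->refl->A->L'->H->R'->G->plug->G
Char 3 ('E'): step: R->0, L->3 (L advanced); E->plug->D->R->A->L->B->refl->E->L'->B->R'->C->plug->C
Char 4 ('B'): step: R->1, L=3; B->plug->F->R->E->L->C->refl->D->L'->F->R'->E->plug->D
Char 5 ('A'): step: R->2, L=3; A->plug->A->R->H->L->G->refl->A->L'->D->R'->E->plug->D
Char 6 ('A'): step: R->3, L=3; A->plug->A->R->F->L->D->refl->C->L'->E->R'->E->plug->D
Char 7 ('F'): step: R->4, L=3; F->plug->B->R->C->L->F->refl->H->L'->G->R'->E->plug->D
Char 8 ('H'): step: R->5, L=3; H->plug->H->R->G->L->H->refl->F->L'->C->R'->C->plug->C
Char 9 ('A'): step: R->6, L=3; A->plug->A->R->H->L->G->refl->A->L'->D->R'->E->plug->D
Char 10 ('G'): step: R->7, L=3; G->plug->G->R->H->L->G->refl->A->L'->D->R'->B->plug->F
Char 11 ('C'): step: R->0, L->4 (L advanced); C->plug->C->R->B->L->E->refl->B->L'->D->R'->E->plug->D
Char 12 ('C'): step: R->1, L=4; C->plug->C->R->H->L->A->refl->G->L'->F->R'->E->plug->D

D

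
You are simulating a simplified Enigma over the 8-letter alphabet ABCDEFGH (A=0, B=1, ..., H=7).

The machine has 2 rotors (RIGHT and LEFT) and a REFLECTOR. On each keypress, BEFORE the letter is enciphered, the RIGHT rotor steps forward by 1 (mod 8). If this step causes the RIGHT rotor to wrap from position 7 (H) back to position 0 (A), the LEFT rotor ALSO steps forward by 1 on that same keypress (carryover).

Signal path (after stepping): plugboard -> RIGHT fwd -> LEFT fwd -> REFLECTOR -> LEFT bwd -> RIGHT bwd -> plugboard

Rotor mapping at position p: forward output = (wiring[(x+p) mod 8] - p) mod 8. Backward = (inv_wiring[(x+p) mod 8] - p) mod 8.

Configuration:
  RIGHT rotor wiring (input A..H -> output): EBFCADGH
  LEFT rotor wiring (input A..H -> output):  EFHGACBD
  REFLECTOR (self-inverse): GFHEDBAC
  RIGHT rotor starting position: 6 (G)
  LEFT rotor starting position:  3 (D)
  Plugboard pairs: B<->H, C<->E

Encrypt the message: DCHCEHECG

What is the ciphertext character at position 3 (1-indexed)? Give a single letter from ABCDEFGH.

Char 1 ('D'): step: R->7, L=3; D->plug->D->R->G->L->C->refl->H->L'->C->R'->C->plug->E
Char 2 ('C'): step: R->0, L->4 (L advanced); C->plug->E->R->A->L->E->refl->D->L'->G->R'->G->plug->G
Char 3 ('H'): step: R->1, L=4; H->plug->B->R->E->L->A->refl->G->L'->B->R'->C->plug->E

E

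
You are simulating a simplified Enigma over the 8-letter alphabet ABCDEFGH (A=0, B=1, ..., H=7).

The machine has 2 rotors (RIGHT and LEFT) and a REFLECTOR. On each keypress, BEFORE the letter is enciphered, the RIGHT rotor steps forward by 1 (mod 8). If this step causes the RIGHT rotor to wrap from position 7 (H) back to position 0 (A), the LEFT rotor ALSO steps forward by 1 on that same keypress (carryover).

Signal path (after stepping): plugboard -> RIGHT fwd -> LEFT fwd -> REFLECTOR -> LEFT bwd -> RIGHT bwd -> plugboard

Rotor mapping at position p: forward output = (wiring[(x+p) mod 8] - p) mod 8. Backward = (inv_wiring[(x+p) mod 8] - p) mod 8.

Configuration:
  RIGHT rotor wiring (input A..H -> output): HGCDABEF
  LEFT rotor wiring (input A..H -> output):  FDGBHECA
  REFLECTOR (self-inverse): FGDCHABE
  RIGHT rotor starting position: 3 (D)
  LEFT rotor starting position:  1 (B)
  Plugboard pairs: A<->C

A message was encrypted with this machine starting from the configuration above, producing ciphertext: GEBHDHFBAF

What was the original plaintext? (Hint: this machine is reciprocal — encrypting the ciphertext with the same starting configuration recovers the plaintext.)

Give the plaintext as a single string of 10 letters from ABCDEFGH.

Answer: HDCDBFAHDB

Derivation:
Char 1 ('G'): step: R->4, L=1; G->plug->G->R->G->L->H->refl->E->L'->H->R'->H->plug->H
Char 2 ('E'): step: R->5, L=1; E->plug->E->R->B->L->F->refl->A->L'->C->R'->D->plug->D
Char 3 ('B'): step: R->6, L=1; B->plug->B->R->H->L->E->refl->H->L'->G->R'->A->plug->C
Char 4 ('H'): step: R->7, L=1; H->plug->H->R->F->L->B->refl->G->L'->D->R'->D->plug->D
Char 5 ('D'): step: R->0, L->2 (L advanced); D->plug->D->R->D->L->C->refl->D->L'->G->R'->B->plug->B
Char 6 ('H'): step: R->1, L=2; H->plug->H->R->G->L->D->refl->C->L'->D->R'->F->plug->F
Char 7 ('F'): step: R->2, L=2; F->plug->F->R->D->L->C->refl->D->L'->G->R'->C->plug->A
Char 8 ('B'): step: R->3, L=2; B->plug->B->R->F->L->G->refl->B->L'->H->R'->H->plug->H
Char 9 ('A'): step: R->4, L=2; A->plug->C->R->A->L->E->refl->H->L'->B->R'->D->plug->D
Char 10 ('F'): step: R->5, L=2; F->plug->F->R->F->L->G->refl->B->L'->H->R'->B->plug->B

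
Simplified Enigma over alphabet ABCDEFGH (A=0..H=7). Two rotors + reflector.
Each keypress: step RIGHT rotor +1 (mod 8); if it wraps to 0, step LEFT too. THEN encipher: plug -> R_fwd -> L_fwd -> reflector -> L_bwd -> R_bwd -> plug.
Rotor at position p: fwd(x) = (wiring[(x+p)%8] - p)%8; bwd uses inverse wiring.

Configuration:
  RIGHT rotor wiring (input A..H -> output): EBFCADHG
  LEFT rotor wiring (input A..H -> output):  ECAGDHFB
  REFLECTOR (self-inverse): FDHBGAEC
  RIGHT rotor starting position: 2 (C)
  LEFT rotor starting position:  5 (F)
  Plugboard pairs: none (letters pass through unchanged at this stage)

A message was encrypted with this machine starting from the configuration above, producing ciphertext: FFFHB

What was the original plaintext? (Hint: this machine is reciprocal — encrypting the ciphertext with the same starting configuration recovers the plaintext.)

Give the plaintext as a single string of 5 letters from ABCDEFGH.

Answer: DHHCD

Derivation:
Char 1 ('F'): step: R->3, L=5; F->plug->F->R->B->L->A->refl->F->L'->E->R'->D->plug->D
Char 2 ('F'): step: R->4, L=5; F->plug->F->R->F->L->D->refl->B->L'->G->R'->H->plug->H
Char 3 ('F'): step: R->5, L=5; F->plug->F->R->A->L->C->refl->H->L'->D->R'->H->plug->H
Char 4 ('H'): step: R->6, L=5; H->plug->H->R->F->L->D->refl->B->L'->G->R'->C->plug->C
Char 5 ('B'): step: R->7, L=5; B->plug->B->R->F->L->D->refl->B->L'->G->R'->D->plug->D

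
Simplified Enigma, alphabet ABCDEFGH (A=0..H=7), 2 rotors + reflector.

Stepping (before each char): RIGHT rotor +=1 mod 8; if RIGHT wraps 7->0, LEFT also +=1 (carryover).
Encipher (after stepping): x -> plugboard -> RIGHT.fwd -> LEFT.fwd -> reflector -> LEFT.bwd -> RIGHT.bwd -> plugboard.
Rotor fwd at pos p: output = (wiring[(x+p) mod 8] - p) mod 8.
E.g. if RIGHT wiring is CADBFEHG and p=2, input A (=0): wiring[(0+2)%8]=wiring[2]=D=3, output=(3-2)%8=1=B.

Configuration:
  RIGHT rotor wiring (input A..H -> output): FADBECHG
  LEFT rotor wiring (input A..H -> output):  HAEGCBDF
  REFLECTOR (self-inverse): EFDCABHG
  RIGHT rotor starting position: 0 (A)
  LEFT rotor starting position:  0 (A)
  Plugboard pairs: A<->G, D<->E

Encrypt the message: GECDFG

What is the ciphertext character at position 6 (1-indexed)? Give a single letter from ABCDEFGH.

Char 1 ('G'): step: R->1, L=0; G->plug->A->R->H->L->F->refl->B->L'->F->R'->G->plug->A
Char 2 ('E'): step: R->2, L=0; E->plug->D->R->A->L->H->refl->G->L'->D->R'->G->plug->A
Char 3 ('C'): step: R->3, L=0; C->plug->C->R->H->L->F->refl->B->L'->F->R'->G->plug->A
Char 4 ('D'): step: R->4, L=0; D->plug->E->R->B->L->A->refl->E->L'->C->R'->D->plug->E
Char 5 ('F'): step: R->5, L=0; F->plug->F->R->G->L->D->refl->C->L'->E->R'->G->plug->A
Char 6 ('G'): step: R->6, L=0; G->plug->A->R->B->L->A->refl->E->L'->C->R'->D->plug->E

E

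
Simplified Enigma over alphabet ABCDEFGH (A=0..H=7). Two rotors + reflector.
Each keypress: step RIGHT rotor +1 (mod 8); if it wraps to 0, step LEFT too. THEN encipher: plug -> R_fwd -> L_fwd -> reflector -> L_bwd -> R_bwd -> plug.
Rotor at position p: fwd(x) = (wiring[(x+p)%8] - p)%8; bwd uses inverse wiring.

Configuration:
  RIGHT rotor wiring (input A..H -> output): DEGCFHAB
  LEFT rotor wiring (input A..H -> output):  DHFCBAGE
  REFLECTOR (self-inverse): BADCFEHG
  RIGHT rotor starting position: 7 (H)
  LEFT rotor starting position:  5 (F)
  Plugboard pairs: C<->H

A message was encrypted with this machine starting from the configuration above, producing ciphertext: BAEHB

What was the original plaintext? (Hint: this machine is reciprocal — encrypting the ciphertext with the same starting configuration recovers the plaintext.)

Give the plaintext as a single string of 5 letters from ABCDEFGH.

Char 1 ('B'): step: R->0, L->6 (L advanced); B->plug->B->R->E->L->H->refl->G->L'->B->R'->H->plug->C
Char 2 ('A'): step: R->1, L=6; A->plug->A->R->D->L->B->refl->A->L'->A->R'->G->plug->G
Char 3 ('E'): step: R->2, L=6; E->plug->E->R->G->L->D->refl->C->L'->H->R'->F->plug->F
Char 4 ('H'): step: R->3, L=6; H->plug->C->R->E->L->H->refl->G->L'->B->R'->G->plug->G
Char 5 ('B'): step: R->4, L=6; B->plug->B->R->D->L->B->refl->A->L'->A->R'->F->plug->F

Answer: CGFGF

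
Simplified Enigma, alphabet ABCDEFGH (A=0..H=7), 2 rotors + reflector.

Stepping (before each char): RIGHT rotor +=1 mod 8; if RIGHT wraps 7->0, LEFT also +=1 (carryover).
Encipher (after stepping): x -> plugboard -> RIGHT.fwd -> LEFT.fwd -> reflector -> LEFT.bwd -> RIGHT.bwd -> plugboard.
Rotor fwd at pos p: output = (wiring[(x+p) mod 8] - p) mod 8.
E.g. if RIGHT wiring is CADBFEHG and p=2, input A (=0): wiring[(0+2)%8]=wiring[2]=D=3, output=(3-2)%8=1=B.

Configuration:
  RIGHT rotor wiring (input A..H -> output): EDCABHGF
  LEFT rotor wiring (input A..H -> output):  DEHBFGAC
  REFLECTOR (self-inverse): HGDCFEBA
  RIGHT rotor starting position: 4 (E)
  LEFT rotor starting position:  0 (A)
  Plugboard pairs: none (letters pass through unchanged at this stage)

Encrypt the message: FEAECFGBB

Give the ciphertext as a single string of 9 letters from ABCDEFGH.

Char 1 ('F'): step: R->5, L=0; F->plug->F->R->F->L->G->refl->B->L'->D->R'->G->plug->G
Char 2 ('E'): step: R->6, L=0; E->plug->E->R->E->L->F->refl->E->L'->B->R'->H->plug->H
Char 3 ('A'): step: R->7, L=0; A->plug->A->R->G->L->A->refl->H->L'->C->R'->F->plug->F
Char 4 ('E'): step: R->0, L->1 (L advanced); E->plug->E->R->B->L->G->refl->B->L'->G->R'->G->plug->G
Char 5 ('C'): step: R->1, L=1; C->plug->C->R->H->L->C->refl->D->L'->A->R'->D->plug->D
Char 6 ('F'): step: R->2, L=1; F->plug->F->R->D->L->E->refl->F->L'->E->R'->E->plug->E
Char 7 ('G'): step: R->3, L=1; G->plug->G->R->A->L->D->refl->C->L'->H->R'->H->plug->H
Char 8 ('B'): step: R->4, L=1; B->plug->B->R->D->L->E->refl->F->L'->E->R'->H->plug->H
Char 9 ('B'): step: R->5, L=1; B->plug->B->R->B->L->G->refl->B->L'->G->R'->E->plug->E

Answer: GHFGDEHHE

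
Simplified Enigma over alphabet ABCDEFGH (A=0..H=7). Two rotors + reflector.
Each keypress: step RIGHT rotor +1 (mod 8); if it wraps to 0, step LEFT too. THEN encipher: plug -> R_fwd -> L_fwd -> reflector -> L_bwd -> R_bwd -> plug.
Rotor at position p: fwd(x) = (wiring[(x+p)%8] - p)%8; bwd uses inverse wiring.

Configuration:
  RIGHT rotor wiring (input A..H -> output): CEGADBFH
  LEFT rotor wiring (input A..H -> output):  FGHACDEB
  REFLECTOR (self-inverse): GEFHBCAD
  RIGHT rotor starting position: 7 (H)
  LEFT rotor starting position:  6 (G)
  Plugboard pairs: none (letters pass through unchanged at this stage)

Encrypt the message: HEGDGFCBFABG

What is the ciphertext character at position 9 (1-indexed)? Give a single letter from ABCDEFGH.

Char 1 ('H'): step: R->0, L->7 (L advanced); H->plug->H->R->H->L->F->refl->C->L'->A->R'->D->plug->D
Char 2 ('E'): step: R->1, L=7; E->plug->E->R->A->L->C->refl->F->L'->H->R'->C->plug->C
Char 3 ('G'): step: R->2, L=7; G->plug->G->R->A->L->C->refl->F->L'->H->R'->D->plug->D
Char 4 ('D'): step: R->3, L=7; D->plug->D->R->C->L->H->refl->D->L'->F->R'->A->plug->A
Char 5 ('G'): step: R->4, L=7; G->plug->G->R->C->L->H->refl->D->L'->F->R'->B->plug->B
Char 6 ('F'): step: R->5, L=7; F->plug->F->R->B->L->G->refl->A->L'->D->R'->G->plug->G
Char 7 ('C'): step: R->6, L=7; C->plug->C->R->E->L->B->refl->E->L'->G->R'->D->plug->D
Char 8 ('B'): step: R->7, L=7; B->plug->B->R->D->L->A->refl->G->L'->B->R'->E->plug->E
Char 9 ('F'): step: R->0, L->0 (L advanced); F->plug->F->R->B->L->G->refl->A->L'->D->R'->E->plug->E

E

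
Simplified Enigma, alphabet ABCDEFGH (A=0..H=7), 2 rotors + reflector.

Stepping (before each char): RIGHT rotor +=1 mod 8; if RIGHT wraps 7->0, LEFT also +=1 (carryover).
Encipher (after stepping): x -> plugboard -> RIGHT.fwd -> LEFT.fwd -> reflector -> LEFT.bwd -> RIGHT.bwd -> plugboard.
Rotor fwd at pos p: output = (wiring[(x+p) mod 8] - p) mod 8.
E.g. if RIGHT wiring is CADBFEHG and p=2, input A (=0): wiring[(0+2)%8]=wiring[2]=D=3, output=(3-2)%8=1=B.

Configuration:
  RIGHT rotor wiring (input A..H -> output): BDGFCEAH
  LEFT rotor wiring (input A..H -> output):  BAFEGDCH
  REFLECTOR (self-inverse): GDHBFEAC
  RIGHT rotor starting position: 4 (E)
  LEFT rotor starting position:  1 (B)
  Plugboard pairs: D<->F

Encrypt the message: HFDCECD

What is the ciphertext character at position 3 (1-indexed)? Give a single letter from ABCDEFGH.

Char 1 ('H'): step: R->5, L=1; H->plug->H->R->F->L->B->refl->D->L'->C->R'->C->plug->C
Char 2 ('F'): step: R->6, L=1; F->plug->D->R->F->L->B->refl->D->L'->C->R'->A->plug->A
Char 3 ('D'): step: R->7, L=1; D->plug->F->R->D->L->F->refl->E->L'->B->R'->H->plug->H

H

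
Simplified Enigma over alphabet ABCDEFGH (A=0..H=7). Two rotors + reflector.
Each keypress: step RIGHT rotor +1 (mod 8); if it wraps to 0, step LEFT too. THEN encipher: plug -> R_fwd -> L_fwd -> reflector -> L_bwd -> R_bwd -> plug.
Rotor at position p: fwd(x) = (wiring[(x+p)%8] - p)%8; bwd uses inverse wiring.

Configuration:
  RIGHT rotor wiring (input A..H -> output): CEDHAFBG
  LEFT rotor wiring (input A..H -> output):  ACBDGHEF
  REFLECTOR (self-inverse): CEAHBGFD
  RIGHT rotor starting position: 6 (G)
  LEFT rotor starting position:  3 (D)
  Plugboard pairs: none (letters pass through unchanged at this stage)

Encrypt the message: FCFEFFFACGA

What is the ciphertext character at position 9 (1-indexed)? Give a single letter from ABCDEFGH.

Char 1 ('F'): step: R->7, L=3; F->plug->F->R->B->L->D->refl->H->L'->G->R'->G->plug->G
Char 2 ('C'): step: R->0, L->4 (L advanced); C->plug->C->R->D->L->B->refl->E->L'->E->R'->B->plug->B
Char 3 ('F'): step: R->1, L=4; F->plug->F->R->A->L->C->refl->A->L'->C->R'->B->plug->B
Char 4 ('E'): step: R->2, L=4; E->plug->E->R->H->L->H->refl->D->L'->B->R'->A->plug->A
Char 5 ('F'): step: R->3, L=4; F->plug->F->R->H->L->H->refl->D->L'->B->R'->G->plug->G
Char 6 ('F'): step: R->4, L=4; F->plug->F->R->A->L->C->refl->A->L'->C->R'->D->plug->D
Char 7 ('F'): step: R->5, L=4; F->plug->F->R->G->L->F->refl->G->L'->F->R'->D->plug->D
Char 8 ('A'): step: R->6, L=4; A->plug->A->R->D->L->B->refl->E->L'->E->R'->C->plug->C
Char 9 ('C'): step: R->7, L=4; C->plug->C->R->F->L->G->refl->F->L'->G->R'->G->plug->G

G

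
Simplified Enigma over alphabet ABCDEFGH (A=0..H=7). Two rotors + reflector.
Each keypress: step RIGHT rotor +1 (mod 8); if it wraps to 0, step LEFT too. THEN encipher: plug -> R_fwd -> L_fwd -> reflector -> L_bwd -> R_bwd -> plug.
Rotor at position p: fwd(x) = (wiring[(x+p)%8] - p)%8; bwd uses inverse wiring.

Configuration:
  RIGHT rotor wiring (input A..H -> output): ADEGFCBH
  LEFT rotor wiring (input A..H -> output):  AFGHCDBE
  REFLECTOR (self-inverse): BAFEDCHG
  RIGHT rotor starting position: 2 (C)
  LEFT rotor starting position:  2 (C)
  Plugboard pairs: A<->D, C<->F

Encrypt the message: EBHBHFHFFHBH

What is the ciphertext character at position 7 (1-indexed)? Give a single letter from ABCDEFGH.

Char 1 ('E'): step: R->3, L=2; E->plug->E->R->E->L->H->refl->G->L'->G->R'->D->plug->A
Char 2 ('B'): step: R->4, L=2; B->plug->B->R->G->L->G->refl->H->L'->E->R'->E->plug->E
Char 3 ('H'): step: R->5, L=2; H->plug->H->R->A->L->E->refl->D->L'->H->R'->F->plug->C
Char 4 ('B'): step: R->6, L=2; B->plug->B->R->B->L->F->refl->C->L'->F->R'->D->plug->A
Char 5 ('H'): step: R->7, L=2; H->plug->H->R->C->L->A->refl->B->L'->D->R'->G->plug->G
Char 6 ('F'): step: R->0, L->3 (L advanced); F->plug->C->R->E->L->B->refl->A->L'->C->R'->F->plug->C
Char 7 ('H'): step: R->1, L=3; H->plug->H->R->H->L->D->refl->E->L'->A->R'->F->plug->C

C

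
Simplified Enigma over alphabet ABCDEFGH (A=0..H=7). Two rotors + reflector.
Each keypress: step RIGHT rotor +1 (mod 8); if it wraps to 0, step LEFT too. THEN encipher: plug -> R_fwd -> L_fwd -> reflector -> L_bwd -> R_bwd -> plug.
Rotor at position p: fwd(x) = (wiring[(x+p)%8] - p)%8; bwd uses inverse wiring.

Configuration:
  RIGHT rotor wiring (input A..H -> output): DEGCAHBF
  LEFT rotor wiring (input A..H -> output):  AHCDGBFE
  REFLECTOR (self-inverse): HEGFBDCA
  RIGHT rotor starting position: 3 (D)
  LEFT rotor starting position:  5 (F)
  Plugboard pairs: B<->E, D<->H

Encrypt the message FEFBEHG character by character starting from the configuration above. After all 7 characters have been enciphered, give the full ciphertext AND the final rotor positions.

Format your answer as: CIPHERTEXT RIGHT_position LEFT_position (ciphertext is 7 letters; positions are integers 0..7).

Answer: BHHCAED 2 6

Derivation:
Char 1 ('F'): step: R->4, L=5; F->plug->F->R->A->L->E->refl->B->L'->H->R'->E->plug->B
Char 2 ('E'): step: R->5, L=5; E->plug->B->R->E->L->C->refl->G->L'->G->R'->D->plug->H
Char 3 ('F'): step: R->6, L=5; F->plug->F->R->E->L->C->refl->G->L'->G->R'->D->plug->H
Char 4 ('B'): step: R->7, L=5; B->plug->E->R->D->L->D->refl->F->L'->F->R'->C->plug->C
Char 5 ('E'): step: R->0, L->6 (L advanced); E->plug->B->R->E->L->E->refl->B->L'->D->R'->A->plug->A
Char 6 ('H'): step: R->1, L=6; H->plug->D->R->H->L->D->refl->F->L'->F->R'->B->plug->E
Char 7 ('G'): step: R->2, L=6; G->plug->G->R->B->L->G->refl->C->L'->C->R'->H->plug->D
Final: ciphertext=BHHCAED, RIGHT=2, LEFT=6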